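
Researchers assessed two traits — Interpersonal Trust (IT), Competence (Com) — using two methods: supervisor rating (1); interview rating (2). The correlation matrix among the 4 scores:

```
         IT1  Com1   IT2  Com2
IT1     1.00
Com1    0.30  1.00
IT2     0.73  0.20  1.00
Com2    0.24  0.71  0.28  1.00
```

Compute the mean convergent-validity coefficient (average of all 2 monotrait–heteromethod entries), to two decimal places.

0.72

Convergent values: 0.73, 0.71; mean = 1.44/2 = 0.72.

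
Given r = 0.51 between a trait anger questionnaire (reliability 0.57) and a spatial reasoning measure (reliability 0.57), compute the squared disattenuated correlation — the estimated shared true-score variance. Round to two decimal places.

0.80

Disattenuated r = 0.51 / √(0.57 × 0.57) = 0.51 / 0.5700 = 0.8947.
Shared true-score variance = 0.8947² = 0.8005 ≈ 0.80.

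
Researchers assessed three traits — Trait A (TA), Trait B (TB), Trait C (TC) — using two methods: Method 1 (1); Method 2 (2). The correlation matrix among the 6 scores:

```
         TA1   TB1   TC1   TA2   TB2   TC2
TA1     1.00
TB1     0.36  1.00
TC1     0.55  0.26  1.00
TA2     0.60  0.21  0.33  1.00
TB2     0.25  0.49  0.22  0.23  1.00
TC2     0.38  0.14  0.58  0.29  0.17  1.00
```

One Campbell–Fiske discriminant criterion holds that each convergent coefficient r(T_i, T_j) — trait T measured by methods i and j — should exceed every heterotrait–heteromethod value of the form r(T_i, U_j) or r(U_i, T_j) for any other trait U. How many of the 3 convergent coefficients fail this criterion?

0

Convergent coefficients and their comparison sets:
TA (methods 1·2): 0.60 vs {0.25, 0.21, 0.38, 0.33} → pass.
TB (methods 1·2): 0.49 vs {0.21, 0.25, 0.14, 0.22} → pass.
TC (methods 1·2): 0.58 vs {0.33, 0.38, 0.22, 0.14} → pass.
0 of 3 fail.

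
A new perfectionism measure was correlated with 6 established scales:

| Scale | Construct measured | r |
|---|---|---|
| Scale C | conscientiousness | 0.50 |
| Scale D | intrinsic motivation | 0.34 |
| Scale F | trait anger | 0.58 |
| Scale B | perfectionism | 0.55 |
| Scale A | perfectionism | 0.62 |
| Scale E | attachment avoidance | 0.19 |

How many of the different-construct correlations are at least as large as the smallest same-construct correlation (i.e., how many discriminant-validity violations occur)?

Convergent (same construct = perfectionism): Scale B, Scale A.
Smallest convergent = 0.55. Discriminant values: 0.50, 0.34, 0.58, 0.19; count ≥ 0.55 → 1.

1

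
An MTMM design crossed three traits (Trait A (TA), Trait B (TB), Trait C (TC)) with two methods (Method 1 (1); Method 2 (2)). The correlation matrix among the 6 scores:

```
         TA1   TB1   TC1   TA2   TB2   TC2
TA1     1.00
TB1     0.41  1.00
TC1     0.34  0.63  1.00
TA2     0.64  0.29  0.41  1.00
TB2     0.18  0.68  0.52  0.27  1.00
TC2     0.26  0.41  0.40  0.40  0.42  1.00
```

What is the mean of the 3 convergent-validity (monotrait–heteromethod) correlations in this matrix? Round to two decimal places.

0.57

Convergent values: 0.64, 0.68, 0.40; mean = 1.72/3 = 0.57.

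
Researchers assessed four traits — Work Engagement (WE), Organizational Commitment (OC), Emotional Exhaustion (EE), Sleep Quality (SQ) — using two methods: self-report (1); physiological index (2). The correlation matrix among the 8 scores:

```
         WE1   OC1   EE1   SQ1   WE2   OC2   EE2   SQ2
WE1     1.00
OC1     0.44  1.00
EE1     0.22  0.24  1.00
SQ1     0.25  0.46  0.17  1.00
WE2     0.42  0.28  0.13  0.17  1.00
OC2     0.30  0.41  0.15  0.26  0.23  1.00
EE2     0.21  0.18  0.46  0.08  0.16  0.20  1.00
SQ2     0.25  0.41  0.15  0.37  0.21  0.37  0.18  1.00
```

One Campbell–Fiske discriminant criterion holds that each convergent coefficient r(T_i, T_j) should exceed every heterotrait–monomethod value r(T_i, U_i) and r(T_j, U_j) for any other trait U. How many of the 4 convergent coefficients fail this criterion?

Checking each validity diagonal entry against its comparison values:
WE (methods 1·2): 0.42 vs {0.44, 0.23, 0.22, 0.16, 0.25, 0.21} → fail.
OC (methods 1·2): 0.41 vs {0.44, 0.23, 0.24, 0.20, 0.46, 0.37} → fail.
EE (methods 1·2): 0.46 vs {0.22, 0.16, 0.24, 0.20, 0.17, 0.18} → pass.
SQ (methods 1·2): 0.37 vs {0.25, 0.21, 0.46, 0.37, 0.17, 0.18} → fail.
3 of 4 fail.

3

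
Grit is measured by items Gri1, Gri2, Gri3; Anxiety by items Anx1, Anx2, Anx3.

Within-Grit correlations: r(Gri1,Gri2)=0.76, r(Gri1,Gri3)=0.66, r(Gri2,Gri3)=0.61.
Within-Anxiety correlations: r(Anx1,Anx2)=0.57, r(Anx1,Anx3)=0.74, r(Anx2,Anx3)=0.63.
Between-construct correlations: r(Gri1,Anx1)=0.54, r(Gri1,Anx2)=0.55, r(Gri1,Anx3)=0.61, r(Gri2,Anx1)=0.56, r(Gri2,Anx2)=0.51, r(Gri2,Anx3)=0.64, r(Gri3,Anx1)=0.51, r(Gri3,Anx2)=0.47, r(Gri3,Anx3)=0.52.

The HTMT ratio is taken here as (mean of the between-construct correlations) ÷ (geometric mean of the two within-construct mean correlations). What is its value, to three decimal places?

Between-construct mean = 4.91/9 = 0.5456.
Mean within-Gri = 2.03/3 = 0.6767; mean within-Anx = 1.94/3 = 0.6467.
Geometric mean = √(0.6767 × 0.6467) = 0.6615.
HTMT = 0.5456 / 0.6615 = 0.825.

0.825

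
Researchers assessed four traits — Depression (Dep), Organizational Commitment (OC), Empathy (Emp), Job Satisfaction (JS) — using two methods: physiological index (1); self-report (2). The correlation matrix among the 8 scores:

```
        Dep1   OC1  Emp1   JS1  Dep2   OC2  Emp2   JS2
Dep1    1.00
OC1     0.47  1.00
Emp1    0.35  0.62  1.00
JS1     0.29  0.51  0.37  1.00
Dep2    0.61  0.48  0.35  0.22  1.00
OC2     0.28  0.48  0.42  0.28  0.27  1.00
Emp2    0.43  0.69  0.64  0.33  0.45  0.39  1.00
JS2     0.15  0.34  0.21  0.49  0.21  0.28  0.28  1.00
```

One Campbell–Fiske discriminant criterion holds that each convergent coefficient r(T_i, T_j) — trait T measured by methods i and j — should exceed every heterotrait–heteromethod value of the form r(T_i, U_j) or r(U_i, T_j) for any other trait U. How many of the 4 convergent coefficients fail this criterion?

Convergent coefficients and their comparison sets:
Dep (methods 1·2): 0.61 vs {0.28, 0.48, 0.43, 0.35, 0.15, 0.22} → pass.
OC (methods 1·2): 0.48 vs {0.48, 0.28, 0.69, 0.42, 0.34, 0.28} → fail.
Emp (methods 1·2): 0.64 vs {0.35, 0.43, 0.42, 0.69, 0.21, 0.33} → fail.
JS (methods 1·2): 0.49 vs {0.22, 0.15, 0.28, 0.34, 0.33, 0.21} → pass.
2 of 4 fail.

2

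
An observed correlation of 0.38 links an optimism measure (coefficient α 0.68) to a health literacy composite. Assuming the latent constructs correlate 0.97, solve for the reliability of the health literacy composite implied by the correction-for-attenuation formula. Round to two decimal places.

0.23

r_true = r_obs / √(r_xx · r_yy) ⇒ 0.97 = 0.38 / √(0.68 · r_yy).
√(0.68 · r_yy) = 0.38 / 0.97 = 0.3918; 0.68 · r_yy = 0.1535; r_yy = 0.1535 / 0.68 ≈ 0.23.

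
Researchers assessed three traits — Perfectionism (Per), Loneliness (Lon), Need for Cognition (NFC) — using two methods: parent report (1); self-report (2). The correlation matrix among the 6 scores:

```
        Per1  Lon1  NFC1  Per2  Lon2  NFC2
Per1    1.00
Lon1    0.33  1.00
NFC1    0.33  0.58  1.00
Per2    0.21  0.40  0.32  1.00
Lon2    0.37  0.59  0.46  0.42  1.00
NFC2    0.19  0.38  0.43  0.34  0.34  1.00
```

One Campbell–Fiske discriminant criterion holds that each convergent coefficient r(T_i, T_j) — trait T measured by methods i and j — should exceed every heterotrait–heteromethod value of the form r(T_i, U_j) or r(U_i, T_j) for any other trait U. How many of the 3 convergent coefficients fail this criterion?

2

Checking each validity diagonal entry against its comparison values:
Per (methods 1·2): 0.21 vs {0.37, 0.40, 0.19, 0.32} → fail.
Lon (methods 1·2): 0.59 vs {0.40, 0.37, 0.38, 0.46} → pass.
NFC (methods 1·2): 0.43 vs {0.32, 0.19, 0.46, 0.38} → fail.
2 of 3 fail.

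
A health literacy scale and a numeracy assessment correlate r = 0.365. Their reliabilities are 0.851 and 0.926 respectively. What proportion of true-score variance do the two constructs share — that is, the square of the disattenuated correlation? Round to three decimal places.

Disattenuated r = 0.365 / √(0.851 × 0.926) = 0.365 / 0.8877 = 0.4112.
Shared true-score variance = 0.4112² = 0.1691 ≈ 0.169.

0.169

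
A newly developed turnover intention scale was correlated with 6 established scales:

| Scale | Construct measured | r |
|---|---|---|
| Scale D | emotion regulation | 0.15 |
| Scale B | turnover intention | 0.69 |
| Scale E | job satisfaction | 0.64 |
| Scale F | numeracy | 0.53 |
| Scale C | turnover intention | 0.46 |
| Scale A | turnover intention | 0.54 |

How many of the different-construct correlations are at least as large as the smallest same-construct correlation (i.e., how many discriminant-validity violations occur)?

Convergent (same construct = turnover intention): Scale B, Scale C, Scale A.
Smallest convergent = 0.46. Discriminant values: 0.15, 0.64, 0.53; count ≥ 0.46 → 2.

2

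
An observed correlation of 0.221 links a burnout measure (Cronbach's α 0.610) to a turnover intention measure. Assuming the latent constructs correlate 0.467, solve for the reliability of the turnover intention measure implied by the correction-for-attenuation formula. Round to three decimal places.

0.367

r_true = r_obs / √(r_xx · r_yy) ⇒ 0.467 = 0.221 / √(0.610 · r_yy).
√(0.610 · r_yy) = 0.221 / 0.467 = 0.4732; 0.610 · r_yy = 0.2239; r_yy = 0.2239 / 0.610 ≈ 0.367.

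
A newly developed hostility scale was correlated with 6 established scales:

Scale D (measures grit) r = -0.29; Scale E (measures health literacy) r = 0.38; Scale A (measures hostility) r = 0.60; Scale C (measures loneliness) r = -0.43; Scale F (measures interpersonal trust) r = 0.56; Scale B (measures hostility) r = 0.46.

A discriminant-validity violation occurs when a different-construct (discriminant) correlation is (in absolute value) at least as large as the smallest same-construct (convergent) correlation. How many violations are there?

1

Convergent (same construct = hostility): Scale A, Scale B.
Smallest convergent = 0.46. Discriminant |r|: 0.29, 0.38, 0.43, 0.56; count ≥ 0.46 → 1.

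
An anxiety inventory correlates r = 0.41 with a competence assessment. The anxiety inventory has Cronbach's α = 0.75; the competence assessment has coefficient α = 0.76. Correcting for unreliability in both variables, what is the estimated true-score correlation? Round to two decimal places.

r_true = r_obs / √(r_xx · r_yy) = 0.41 / √(0.75 × 0.76) = 0.41 / √0.5700 = 0.41 / 0.7550 ≈ 0.54.

0.54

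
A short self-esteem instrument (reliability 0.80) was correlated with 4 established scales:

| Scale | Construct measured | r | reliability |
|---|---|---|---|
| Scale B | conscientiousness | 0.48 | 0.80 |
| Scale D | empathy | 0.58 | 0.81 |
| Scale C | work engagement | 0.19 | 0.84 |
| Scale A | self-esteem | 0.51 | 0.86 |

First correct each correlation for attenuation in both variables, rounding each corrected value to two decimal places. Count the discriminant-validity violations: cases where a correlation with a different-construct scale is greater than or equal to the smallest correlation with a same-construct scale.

1

Disattenuated r (r / √(r_scale · r_new)):
  Scale B (disc): 0.48 / √(0.80·0.80) = 0.60
  Scale D (disc): 0.58 / √(0.81·0.80) = 0.72
  Scale C (disc): 0.19 / √(0.84·0.80) = 0.23
  Scale A (conv): 0.51 / √(0.86·0.80) = 0.61
Smallest convergent = 0.61. Discriminant values: 0.60, 0.72, 0.23; count ≥ 0.61 → 1.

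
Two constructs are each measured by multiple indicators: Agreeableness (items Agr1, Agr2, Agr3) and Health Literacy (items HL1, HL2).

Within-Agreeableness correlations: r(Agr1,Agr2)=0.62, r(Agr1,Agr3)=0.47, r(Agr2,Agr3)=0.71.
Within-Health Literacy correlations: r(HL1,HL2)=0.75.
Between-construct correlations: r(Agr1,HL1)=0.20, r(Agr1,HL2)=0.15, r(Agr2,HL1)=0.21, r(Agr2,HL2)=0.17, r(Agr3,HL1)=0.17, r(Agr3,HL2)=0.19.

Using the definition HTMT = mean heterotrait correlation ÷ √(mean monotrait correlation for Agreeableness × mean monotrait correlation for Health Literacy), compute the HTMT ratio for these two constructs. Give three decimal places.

0.271

Mean heterotrait r = 1.09/6 = 0.1817.
Mean within-Agr = 1.80/3 = 0.6000; mean within-HL = 0.75/1 = 0.7500.
Geometric mean = √(0.6000 × 0.7500) = 0.6708.
HTMT = 0.1817 / 0.6708 = 0.271.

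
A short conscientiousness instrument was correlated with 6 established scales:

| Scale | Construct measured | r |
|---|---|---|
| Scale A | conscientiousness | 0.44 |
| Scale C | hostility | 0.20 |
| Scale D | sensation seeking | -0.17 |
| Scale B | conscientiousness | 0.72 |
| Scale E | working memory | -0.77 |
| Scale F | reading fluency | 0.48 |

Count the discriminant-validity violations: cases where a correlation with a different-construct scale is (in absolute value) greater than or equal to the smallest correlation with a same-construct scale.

Convergent (same construct = conscientiousness): Scale A, Scale B.
Smallest convergent = 0.44. Discriminant |r|: 0.20, 0.17, 0.77, 0.48; count ≥ 0.44 → 2.

2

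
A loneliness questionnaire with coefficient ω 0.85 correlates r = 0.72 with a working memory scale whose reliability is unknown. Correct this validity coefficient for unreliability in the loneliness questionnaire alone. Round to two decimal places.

Single correction: r_c = r_obs / √r_xx = 0.72 / √0.85 = 0.72 / 0.9220 ≈ 0.78.

0.78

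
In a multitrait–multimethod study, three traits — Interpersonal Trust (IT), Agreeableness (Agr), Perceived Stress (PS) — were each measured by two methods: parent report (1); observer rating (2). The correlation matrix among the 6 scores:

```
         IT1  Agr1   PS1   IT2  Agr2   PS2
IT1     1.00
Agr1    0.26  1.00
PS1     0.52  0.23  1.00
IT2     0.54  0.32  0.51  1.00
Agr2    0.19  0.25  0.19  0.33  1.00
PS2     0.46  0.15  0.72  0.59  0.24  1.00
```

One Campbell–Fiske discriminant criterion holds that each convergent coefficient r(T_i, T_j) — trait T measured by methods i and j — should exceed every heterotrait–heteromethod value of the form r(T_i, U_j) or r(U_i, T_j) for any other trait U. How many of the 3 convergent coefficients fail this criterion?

1

Convergent coefficients and their comparison sets:
IT (methods 1·2): 0.54 vs {0.19, 0.32, 0.46, 0.51} → pass.
Agr (methods 1·2): 0.25 vs {0.32, 0.19, 0.15, 0.19} → fail.
PS (methods 1·2): 0.72 vs {0.51, 0.46, 0.19, 0.15} → pass.
1 of 3 fail.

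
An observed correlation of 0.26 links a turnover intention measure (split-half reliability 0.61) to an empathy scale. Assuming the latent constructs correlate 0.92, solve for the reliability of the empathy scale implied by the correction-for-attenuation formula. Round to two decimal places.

r_true = r_obs / √(r_xx · r_yy) ⇒ 0.92 = 0.26 / √(0.61 · r_yy).
√(0.61 · r_yy) = 0.26 / 0.92 = 0.2826; 0.61 · r_yy = 0.0799; r_yy = 0.0799 / 0.61 ≈ 0.13.

0.13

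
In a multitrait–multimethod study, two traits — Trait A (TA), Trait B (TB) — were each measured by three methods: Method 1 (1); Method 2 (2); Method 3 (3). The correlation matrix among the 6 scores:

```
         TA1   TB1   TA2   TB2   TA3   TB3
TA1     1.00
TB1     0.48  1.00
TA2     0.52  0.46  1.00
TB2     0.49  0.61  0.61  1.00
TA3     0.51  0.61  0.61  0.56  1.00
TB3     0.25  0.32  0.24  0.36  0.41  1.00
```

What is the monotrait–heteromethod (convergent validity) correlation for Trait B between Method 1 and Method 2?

Same trait (TB), different methods: r(TB1, TB2) = 0.61.

0.61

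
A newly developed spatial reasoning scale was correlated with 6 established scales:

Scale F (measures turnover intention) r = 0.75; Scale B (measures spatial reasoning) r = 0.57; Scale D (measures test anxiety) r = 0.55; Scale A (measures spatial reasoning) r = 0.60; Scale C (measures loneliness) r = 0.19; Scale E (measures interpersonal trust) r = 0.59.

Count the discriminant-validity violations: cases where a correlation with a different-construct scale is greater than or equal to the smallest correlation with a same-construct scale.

Convergent (same construct = spatial reasoning): Scale B, Scale A.
Smallest convergent = 0.57. Discriminant values: 0.75, 0.55, 0.19, 0.59; count ≥ 0.57 → 2.

2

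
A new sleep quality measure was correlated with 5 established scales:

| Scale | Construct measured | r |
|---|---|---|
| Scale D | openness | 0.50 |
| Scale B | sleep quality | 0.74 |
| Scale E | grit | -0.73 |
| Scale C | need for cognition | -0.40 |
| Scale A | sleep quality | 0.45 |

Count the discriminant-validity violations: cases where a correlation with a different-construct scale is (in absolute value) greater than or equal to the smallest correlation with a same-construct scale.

2

Convergent (same construct = sleep quality): Scale B, Scale A.
Smallest convergent = 0.45. Discriminant |r|: 0.50, 0.73, 0.40; count ≥ 0.45 → 2.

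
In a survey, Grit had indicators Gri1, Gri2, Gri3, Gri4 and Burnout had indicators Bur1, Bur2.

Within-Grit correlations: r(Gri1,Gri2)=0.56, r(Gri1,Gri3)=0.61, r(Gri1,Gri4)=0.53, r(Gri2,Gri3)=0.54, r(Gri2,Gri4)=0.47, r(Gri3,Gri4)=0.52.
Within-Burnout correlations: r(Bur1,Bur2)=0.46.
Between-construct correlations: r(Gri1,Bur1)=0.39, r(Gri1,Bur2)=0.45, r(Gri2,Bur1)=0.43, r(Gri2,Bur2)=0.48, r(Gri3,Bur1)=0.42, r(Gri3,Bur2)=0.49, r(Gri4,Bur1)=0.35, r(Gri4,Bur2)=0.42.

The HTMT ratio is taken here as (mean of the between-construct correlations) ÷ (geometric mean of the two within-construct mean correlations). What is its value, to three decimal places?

0.862

Between-construct mean = 3.43/8 = 0.4288.
Mean within-Gri = 3.23/6 = 0.5383; mean within-Bur = 0.46/1 = 0.4600.
Geometric mean = √(0.5383 × 0.4600) = 0.4976.
HTMT = 0.4288 / 0.4976 = 0.862.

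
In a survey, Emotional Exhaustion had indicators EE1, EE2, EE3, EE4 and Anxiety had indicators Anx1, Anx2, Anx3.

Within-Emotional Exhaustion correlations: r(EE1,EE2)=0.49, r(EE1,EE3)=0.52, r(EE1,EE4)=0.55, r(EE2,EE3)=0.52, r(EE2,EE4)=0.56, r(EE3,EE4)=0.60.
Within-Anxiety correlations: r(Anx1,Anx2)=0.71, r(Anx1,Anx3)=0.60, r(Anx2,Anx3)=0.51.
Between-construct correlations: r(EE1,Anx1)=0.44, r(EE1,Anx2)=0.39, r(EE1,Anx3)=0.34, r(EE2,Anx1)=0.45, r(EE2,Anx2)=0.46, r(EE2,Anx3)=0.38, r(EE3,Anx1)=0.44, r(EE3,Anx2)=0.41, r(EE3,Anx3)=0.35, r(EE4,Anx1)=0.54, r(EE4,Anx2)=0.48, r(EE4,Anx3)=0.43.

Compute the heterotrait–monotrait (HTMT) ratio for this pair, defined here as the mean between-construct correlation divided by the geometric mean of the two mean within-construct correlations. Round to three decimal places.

0.744

Mean heterotrait r = 5.11/12 = 0.4258.
Mean within-EE = 3.24/6 = 0.5400; mean within-Anx = 1.82/3 = 0.6067.
Geometric mean = √(0.5400 × 0.6067) = 0.5724.
HTMT = 0.4258 / 0.5724 = 0.744.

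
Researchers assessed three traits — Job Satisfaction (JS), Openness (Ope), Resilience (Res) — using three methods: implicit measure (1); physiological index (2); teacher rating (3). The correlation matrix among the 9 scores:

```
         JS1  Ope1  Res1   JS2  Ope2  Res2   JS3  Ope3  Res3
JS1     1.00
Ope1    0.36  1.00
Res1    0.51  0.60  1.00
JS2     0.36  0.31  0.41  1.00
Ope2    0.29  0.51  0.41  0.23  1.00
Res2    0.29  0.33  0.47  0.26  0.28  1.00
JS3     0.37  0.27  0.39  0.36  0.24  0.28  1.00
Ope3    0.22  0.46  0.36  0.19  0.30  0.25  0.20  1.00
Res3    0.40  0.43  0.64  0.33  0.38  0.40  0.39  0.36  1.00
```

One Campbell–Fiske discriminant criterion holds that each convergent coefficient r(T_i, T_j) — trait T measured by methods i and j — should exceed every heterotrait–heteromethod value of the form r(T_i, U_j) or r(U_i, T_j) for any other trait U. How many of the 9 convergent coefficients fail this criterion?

3

Checking each validity diagonal entry against its comparison values:
JS (methods 1·2): 0.36 vs {0.29, 0.31, 0.29, 0.41} → fail.
JS (methods 1·3): 0.37 vs {0.22, 0.27, 0.40, 0.39} → fail.
JS (methods 2·3): 0.36 vs {0.19, 0.24, 0.33, 0.28} → pass.
Ope (methods 1·2): 0.51 vs {0.31, 0.29, 0.33, 0.41} → pass.
Ope (methods 1·3): 0.46 vs {0.27, 0.22, 0.43, 0.36} → pass.
Ope (methods 2·3): 0.30 vs {0.24, 0.19, 0.38, 0.25} → fail.
Res (methods 1·2): 0.47 vs {0.41, 0.29, 0.41, 0.33} → pass.
Res (methods 1·3): 0.64 vs {0.39, 0.40, 0.36, 0.43} → pass.
Res (methods 2·3): 0.40 vs {0.28, 0.33, 0.25, 0.38} → pass.
3 of 9 fail.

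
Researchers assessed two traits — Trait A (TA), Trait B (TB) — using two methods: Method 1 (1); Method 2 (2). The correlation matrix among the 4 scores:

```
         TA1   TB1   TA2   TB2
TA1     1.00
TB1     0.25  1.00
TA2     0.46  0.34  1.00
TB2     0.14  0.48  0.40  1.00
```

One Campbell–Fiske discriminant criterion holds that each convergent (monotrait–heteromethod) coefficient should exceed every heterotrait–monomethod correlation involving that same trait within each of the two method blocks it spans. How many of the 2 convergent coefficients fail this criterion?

Checking each validity diagonal entry against its comparison values:
TA (methods 1·2): 0.46 vs {0.25, 0.40} → pass.
TB (methods 1·2): 0.48 vs {0.25, 0.40} → pass.
0 of 2 fail.

0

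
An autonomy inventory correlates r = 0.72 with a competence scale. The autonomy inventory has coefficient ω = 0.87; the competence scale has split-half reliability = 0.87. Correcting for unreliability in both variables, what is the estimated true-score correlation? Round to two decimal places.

r_true = r_obs / √(r_xx · r_yy) = 0.72 / √(0.87 × 0.87) = 0.72 / √0.7569 = 0.72 / 0.8700 ≈ 0.83.

0.83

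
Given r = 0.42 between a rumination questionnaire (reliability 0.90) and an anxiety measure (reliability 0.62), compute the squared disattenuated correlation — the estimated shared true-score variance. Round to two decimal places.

0.32

Disattenuated r = 0.42 / √(0.90 × 0.62) = 0.42 / 0.7470 = 0.5622.
Shared true-score variance = 0.5622² = 0.3161 ≈ 0.32.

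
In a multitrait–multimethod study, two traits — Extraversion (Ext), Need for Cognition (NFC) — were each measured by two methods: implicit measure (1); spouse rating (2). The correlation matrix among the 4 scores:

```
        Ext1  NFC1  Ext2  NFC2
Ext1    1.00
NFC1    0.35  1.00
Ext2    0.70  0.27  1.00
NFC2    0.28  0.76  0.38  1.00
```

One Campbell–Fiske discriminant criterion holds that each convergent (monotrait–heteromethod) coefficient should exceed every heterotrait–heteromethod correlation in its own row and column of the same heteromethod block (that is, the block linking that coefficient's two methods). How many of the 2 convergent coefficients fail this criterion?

Each convergent coefficient versus the relevant comparison correlations:
Ext (methods 1·2): 0.70 vs {0.28, 0.27} → pass.
NFC (methods 1·2): 0.76 vs {0.27, 0.28} → pass.
0 of 2 fail.

0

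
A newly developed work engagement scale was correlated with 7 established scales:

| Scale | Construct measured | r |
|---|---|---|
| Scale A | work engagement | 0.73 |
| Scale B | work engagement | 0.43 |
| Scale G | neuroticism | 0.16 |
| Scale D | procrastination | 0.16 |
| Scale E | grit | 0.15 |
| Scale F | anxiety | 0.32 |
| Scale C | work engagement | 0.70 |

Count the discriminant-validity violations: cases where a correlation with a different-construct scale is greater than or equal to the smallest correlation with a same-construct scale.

0

Convergent (same construct = work engagement): Scale A, Scale B, Scale C.
Smallest convergent = 0.43. Discriminant values: 0.16, 0.16, 0.15, 0.32; count ≥ 0.43 → 0.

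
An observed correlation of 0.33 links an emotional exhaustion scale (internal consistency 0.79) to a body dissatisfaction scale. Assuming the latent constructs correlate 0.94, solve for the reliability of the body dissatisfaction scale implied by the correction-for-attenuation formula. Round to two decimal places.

0.16

r_true = r_obs / √(r_xx · r_yy) ⇒ 0.94 = 0.33 / √(0.79 · r_yy).
√(0.79 · r_yy) = 0.33 / 0.94 = 0.3511; 0.79 · r_yy = 0.1233; r_yy = 0.1233 / 0.79 ≈ 0.16.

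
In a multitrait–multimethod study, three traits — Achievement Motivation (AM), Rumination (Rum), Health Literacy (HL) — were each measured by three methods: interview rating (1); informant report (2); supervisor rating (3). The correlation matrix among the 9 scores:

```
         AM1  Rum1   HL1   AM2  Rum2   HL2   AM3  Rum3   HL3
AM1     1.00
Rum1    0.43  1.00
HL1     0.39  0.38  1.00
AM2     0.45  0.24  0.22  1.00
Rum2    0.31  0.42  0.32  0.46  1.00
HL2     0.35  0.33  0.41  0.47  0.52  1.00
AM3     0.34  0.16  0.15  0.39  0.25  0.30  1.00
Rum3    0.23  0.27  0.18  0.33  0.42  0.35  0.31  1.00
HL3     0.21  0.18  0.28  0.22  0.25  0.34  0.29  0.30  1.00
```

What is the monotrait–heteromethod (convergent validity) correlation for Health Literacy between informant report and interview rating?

Same trait (HL), different methods: r(HL2, HL1) = 0.41.

0.41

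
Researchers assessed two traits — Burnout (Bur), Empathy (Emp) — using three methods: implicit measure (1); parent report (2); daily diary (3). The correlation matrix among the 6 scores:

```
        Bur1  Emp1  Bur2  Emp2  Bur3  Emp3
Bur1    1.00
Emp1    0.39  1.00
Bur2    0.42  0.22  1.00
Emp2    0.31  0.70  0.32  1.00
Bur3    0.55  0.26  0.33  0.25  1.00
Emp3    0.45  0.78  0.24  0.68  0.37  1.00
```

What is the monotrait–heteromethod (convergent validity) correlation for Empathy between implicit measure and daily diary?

0.78

Same trait (Emp), different methods: r(Emp1, Emp3) = 0.78.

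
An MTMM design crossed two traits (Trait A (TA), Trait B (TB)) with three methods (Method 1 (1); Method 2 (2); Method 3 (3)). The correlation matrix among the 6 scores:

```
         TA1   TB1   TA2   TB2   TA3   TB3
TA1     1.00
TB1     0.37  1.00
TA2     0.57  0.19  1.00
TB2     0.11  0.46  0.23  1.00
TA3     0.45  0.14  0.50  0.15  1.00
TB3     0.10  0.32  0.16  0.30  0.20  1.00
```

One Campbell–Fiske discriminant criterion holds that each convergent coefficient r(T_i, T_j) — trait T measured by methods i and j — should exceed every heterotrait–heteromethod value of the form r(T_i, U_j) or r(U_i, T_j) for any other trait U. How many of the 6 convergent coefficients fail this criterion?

Convergent coefficients and their comparison sets:
TA (methods 1·2): 0.57 vs {0.11, 0.19} → pass.
TA (methods 1·3): 0.45 vs {0.10, 0.14} → pass.
TA (methods 2·3): 0.50 vs {0.16, 0.15} → pass.
TB (methods 1·2): 0.46 vs {0.19, 0.11} → pass.
TB (methods 1·3): 0.32 vs {0.14, 0.10} → pass.
TB (methods 2·3): 0.30 vs {0.15, 0.16} → pass.
0 of 6 fail.

0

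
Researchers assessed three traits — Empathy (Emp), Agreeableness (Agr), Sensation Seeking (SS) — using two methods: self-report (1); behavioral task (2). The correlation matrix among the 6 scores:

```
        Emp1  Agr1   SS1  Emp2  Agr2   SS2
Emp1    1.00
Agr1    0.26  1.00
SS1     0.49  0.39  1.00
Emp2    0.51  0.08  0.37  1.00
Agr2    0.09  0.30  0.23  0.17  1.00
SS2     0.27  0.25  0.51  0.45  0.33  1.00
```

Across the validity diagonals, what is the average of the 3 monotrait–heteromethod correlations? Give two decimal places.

Convergent values: 0.51, 0.30, 0.51; mean = 1.32/3 = 0.44.

0.44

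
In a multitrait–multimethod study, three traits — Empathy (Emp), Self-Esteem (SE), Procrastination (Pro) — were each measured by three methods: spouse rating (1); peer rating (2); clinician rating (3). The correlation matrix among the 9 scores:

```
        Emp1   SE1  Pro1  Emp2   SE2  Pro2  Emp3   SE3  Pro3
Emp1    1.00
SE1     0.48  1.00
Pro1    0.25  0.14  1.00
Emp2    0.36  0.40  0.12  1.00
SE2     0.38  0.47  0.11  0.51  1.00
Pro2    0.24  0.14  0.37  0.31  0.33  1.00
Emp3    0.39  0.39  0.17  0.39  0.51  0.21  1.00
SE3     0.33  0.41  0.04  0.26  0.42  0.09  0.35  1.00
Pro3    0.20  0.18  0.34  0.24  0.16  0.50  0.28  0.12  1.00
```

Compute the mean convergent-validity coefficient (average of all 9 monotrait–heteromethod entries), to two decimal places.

0.41

Convergent values: 0.36, 0.39, 0.39, 0.47, 0.41, 0.42, 0.37, 0.34, 0.50; mean = 3.65/9 = 0.41.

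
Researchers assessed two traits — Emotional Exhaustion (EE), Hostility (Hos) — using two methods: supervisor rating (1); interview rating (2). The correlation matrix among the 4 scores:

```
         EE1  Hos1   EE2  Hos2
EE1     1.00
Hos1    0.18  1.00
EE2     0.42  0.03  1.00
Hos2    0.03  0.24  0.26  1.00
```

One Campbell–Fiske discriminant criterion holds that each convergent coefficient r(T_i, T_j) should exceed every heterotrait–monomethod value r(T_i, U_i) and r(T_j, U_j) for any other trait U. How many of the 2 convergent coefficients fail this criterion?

Checking each validity diagonal entry against its comparison values:
EE (methods 1·2): 0.42 vs {0.18, 0.26} → pass.
Hos (methods 1·2): 0.24 vs {0.18, 0.26} → fail.
1 of 2 fail.

1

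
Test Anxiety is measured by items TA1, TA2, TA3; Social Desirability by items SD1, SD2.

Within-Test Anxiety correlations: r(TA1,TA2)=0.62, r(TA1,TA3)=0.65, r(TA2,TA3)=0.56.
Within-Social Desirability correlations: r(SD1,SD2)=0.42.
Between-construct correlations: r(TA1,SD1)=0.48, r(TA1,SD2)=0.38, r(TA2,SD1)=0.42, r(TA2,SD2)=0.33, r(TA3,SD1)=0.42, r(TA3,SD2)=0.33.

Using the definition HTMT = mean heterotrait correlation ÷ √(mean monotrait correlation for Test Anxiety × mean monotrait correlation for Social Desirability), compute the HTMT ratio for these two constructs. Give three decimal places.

0.777

Mean heterotrait r = 2.36/6 = 0.3933.
Mean within-TA = 1.83/3 = 0.6100; mean within-SD = 0.42/1 = 0.4200.
Geometric mean = √(0.6100 × 0.4200) = 0.5062.
HTMT = 0.3933 / 0.5062 = 0.777.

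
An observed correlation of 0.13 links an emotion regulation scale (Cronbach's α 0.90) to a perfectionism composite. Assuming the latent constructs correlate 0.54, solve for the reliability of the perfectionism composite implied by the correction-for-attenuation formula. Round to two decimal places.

0.06

r_true = r_obs / √(r_xx · r_yy) ⇒ 0.54 = 0.13 / √(0.90 · r_yy).
√(0.90 · r_yy) = 0.13 / 0.54 = 0.2407; 0.90 · r_yy = 0.0579; r_yy = 0.0579 / 0.90 ≈ 0.06.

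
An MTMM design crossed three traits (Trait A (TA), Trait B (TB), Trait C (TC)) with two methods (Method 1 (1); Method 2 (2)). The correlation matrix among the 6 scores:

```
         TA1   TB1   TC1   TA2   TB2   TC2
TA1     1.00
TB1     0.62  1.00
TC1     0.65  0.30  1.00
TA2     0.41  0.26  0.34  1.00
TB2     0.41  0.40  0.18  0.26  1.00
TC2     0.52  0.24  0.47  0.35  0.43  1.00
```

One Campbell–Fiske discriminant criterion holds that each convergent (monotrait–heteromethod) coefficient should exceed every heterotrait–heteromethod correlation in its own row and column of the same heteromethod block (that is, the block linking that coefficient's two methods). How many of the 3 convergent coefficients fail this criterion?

Checking each validity diagonal entry against its comparison values:
TA (methods 1·2): 0.41 vs {0.41, 0.26, 0.52, 0.34} → fail.
TB (methods 1·2): 0.40 vs {0.26, 0.41, 0.24, 0.18} → fail.
TC (methods 1·2): 0.47 vs {0.34, 0.52, 0.18, 0.24} → fail.
3 of 3 fail.

3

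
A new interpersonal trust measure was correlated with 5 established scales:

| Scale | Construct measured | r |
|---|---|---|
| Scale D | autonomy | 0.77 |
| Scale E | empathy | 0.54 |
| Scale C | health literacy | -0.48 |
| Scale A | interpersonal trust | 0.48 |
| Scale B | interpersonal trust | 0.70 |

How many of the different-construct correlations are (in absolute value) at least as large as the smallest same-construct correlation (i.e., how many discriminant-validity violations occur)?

3

Convergent (same construct = interpersonal trust): Scale A, Scale B.
Smallest convergent = 0.48. Discriminant |r|: 0.77, 0.54, 0.48; count ≥ 0.48 → 3.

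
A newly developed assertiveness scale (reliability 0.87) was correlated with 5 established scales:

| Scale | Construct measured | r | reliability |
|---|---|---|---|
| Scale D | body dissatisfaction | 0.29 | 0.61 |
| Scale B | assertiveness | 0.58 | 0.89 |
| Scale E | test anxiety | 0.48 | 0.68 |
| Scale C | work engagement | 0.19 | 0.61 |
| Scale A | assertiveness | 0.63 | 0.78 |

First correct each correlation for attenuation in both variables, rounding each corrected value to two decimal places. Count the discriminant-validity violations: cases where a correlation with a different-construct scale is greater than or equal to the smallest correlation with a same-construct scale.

0

Disattenuated r (r / √(r_scale · r_new)):
  Scale D (disc): 0.29 / √(0.61·0.87) = 0.40
  Scale B (conv): 0.58 / √(0.89·0.87) = 0.66
  Scale E (disc): 0.48 / √(0.68·0.87) = 0.62
  Scale C (disc): 0.19 / √(0.61·0.87) = 0.26
  Scale A (conv): 0.63 / √(0.78·0.87) = 0.76
Smallest convergent = 0.66. Discriminant values: 0.40, 0.62, 0.26; count ≥ 0.66 → 0.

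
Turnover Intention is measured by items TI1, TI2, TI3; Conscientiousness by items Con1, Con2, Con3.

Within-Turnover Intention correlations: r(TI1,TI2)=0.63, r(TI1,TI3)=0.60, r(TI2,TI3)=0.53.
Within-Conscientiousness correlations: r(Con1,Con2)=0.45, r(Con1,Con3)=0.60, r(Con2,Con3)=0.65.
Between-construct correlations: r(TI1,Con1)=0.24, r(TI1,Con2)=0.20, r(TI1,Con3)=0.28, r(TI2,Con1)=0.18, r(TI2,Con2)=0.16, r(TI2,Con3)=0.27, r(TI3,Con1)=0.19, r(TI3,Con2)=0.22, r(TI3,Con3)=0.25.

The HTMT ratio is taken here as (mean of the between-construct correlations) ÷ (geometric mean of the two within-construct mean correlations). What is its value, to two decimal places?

Mean heterotrait r = 1.99/9 = 0.2211.
Mean within-TI = 1.76/3 = 0.5867; mean within-Con = 1.70/3 = 0.5667.
Geometric mean = √(0.5867 × 0.5667) = 0.5766.
HTMT = 0.2211 / 0.5766 = 0.38.

0.38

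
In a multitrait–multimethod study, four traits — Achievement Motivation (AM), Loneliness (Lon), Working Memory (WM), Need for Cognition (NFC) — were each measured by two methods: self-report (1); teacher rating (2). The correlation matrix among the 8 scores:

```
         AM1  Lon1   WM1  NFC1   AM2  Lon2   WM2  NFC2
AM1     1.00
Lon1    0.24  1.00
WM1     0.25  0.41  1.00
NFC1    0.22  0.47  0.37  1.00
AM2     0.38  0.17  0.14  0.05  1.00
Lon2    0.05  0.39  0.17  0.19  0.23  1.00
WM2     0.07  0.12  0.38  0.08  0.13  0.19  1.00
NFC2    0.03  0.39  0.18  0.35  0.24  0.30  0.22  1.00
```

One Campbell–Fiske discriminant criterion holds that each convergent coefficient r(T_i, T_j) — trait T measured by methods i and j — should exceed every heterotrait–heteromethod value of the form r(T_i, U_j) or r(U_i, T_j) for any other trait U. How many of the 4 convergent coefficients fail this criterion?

2

Convergent coefficients and their comparison sets:
AM (methods 1·2): 0.38 vs {0.05, 0.17, 0.07, 0.14, 0.03, 0.05} → pass.
Lon (methods 1·2): 0.39 vs {0.17, 0.05, 0.12, 0.17, 0.39, 0.19} → fail.
WM (methods 1·2): 0.38 vs {0.14, 0.07, 0.17, 0.12, 0.18, 0.08} → pass.
NFC (methods 1·2): 0.35 vs {0.05, 0.03, 0.19, 0.39, 0.08, 0.18} → fail.
2 of 4 fail.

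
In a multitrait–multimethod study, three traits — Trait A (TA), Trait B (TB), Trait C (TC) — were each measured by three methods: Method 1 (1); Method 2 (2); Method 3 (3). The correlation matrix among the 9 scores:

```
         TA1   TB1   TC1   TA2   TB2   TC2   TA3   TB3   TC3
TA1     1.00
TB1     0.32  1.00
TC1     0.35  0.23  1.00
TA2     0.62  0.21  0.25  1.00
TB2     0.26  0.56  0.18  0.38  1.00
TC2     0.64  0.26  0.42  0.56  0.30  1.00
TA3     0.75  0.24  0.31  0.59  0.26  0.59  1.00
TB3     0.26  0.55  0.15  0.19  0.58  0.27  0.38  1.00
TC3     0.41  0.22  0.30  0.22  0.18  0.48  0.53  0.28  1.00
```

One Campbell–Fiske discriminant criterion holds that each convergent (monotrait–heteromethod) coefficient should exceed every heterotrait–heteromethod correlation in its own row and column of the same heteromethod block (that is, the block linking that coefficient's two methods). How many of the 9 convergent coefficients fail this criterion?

5

Convergent coefficients and their comparison sets:
TA (methods 1·2): 0.62 vs {0.26, 0.21, 0.64, 0.25} → fail.
TA (methods 1·3): 0.75 vs {0.26, 0.24, 0.41, 0.31} → pass.
TA (methods 2·3): 0.59 vs {0.19, 0.26, 0.22, 0.59} → fail.
TB (methods 1·2): 0.56 vs {0.21, 0.26, 0.26, 0.18} → pass.
TB (methods 1·3): 0.55 vs {0.24, 0.26, 0.22, 0.15} → pass.
TB (methods 2·3): 0.58 vs {0.26, 0.19, 0.18, 0.27} → pass.
TC (methods 1·2): 0.42 vs {0.25, 0.64, 0.18, 0.26} → fail.
TC (methods 1·3): 0.30 vs {0.31, 0.41, 0.15, 0.22} → fail.
TC (methods 2·3): 0.48 vs {0.59, 0.22, 0.27, 0.18} → fail.
5 of 9 fail.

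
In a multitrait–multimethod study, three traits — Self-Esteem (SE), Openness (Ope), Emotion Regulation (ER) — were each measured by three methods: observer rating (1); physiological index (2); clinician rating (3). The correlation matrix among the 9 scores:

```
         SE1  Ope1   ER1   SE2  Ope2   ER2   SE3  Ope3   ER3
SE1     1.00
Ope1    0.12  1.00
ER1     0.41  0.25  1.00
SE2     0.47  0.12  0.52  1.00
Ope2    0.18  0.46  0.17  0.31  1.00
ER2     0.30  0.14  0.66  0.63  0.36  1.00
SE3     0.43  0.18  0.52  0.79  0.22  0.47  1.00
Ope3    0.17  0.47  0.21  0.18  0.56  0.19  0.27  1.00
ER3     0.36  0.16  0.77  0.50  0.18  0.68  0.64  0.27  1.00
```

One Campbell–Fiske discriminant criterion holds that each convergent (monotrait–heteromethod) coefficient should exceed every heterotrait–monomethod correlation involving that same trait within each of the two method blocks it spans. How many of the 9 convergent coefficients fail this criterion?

2

Checking each validity diagonal entry against its comparison values:
SE (methods 1·2): 0.47 vs {0.12, 0.31, 0.41, 0.63} → fail.
SE (methods 1·3): 0.43 vs {0.12, 0.27, 0.41, 0.64} → fail.
SE (methods 2·3): 0.79 vs {0.31, 0.27, 0.63, 0.64} → pass.
Ope (methods 1·2): 0.46 vs {0.12, 0.31, 0.25, 0.36} → pass.
Ope (methods 1·3): 0.47 vs {0.12, 0.27, 0.25, 0.27} → pass.
Ope (methods 2·3): 0.56 vs {0.31, 0.27, 0.36, 0.27} → pass.
ER (methods 1·2): 0.66 vs {0.41, 0.63, 0.25, 0.36} → pass.
ER (methods 1·3): 0.77 vs {0.41, 0.64, 0.25, 0.27} → pass.
ER (methods 2·3): 0.68 vs {0.63, 0.64, 0.36, 0.27} → pass.
2 of 9 fail.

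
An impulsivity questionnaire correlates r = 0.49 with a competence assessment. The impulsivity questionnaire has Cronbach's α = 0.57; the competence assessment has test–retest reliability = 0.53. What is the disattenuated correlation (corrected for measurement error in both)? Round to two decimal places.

0.89

r_true = r_obs / √(r_xx · r_yy) = 0.49 / √(0.57 × 0.53) = 0.49 / √0.3021 = 0.49 / 0.5496 ≈ 0.89.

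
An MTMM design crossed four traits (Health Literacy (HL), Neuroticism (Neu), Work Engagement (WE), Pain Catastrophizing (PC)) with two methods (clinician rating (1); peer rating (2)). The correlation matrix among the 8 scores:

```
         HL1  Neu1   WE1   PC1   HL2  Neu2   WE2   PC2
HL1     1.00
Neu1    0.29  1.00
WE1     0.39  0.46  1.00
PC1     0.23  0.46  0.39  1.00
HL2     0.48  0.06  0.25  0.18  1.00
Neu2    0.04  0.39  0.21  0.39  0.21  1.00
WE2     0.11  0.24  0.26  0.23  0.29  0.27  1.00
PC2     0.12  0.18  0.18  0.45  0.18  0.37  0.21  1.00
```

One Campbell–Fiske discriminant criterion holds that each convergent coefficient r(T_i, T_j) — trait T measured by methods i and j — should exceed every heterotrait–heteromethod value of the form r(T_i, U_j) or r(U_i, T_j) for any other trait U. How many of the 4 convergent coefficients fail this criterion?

Checking each validity diagonal entry against its comparison values:
HL (methods 1·2): 0.48 vs {0.04, 0.06, 0.11, 0.25, 0.12, 0.18} → pass.
Neu (methods 1·2): 0.39 vs {0.06, 0.04, 0.24, 0.21, 0.18, 0.39} → fail.
WE (methods 1·2): 0.26 vs {0.25, 0.11, 0.21, 0.24, 0.18, 0.23} → pass.
PC (methods 1·2): 0.45 vs {0.18, 0.12, 0.39, 0.18, 0.23, 0.18} → pass.
1 of 4 fail.

1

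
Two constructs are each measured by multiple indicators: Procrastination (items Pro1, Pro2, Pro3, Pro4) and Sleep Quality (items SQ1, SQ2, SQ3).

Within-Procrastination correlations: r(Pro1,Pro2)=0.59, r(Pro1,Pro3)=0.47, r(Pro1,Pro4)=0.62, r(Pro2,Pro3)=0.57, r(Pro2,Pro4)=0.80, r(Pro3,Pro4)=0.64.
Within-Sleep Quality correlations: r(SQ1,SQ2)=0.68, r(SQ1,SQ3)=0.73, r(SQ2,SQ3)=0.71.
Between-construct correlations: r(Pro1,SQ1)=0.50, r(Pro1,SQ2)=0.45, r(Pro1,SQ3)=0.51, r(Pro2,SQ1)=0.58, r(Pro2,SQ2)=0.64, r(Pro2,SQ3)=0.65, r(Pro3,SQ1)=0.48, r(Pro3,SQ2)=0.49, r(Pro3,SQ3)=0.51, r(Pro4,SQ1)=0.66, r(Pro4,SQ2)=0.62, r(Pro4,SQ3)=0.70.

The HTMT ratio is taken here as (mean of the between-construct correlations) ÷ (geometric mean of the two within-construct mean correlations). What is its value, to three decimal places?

0.858

Mean heterotrait r = 6.79/12 = 0.5658.
Mean within-Pro = 3.69/6 = 0.6150; mean within-SQ = 2.12/3 = 0.7067.
Geometric mean = √(0.6150 × 0.7067) = 0.6593.
HTMT = 0.5658 / 0.6593 = 0.858.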